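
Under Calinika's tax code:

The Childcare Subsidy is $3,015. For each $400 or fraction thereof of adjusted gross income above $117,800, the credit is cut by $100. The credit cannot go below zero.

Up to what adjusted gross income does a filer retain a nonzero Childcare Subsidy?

$129,800

After 30 increments the reduction is 30 × $100 = $3,000, leaving $15; one more increment wipes it out. Increment 30 ends at excess 30 × $400 = $12,000, so the highest qualifying income is $117,800 + $12,000 = $129,800.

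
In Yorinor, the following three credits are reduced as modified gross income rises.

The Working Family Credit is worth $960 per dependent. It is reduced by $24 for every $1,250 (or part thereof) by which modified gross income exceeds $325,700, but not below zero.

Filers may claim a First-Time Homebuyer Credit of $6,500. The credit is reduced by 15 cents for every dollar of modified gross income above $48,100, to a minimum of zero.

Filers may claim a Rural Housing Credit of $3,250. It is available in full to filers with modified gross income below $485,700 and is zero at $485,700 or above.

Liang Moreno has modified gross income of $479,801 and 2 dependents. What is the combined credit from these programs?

$3,250

Working Family Credit: base = 2 × $960 = $1,920. income exceeds $325,700 by $154,101 → 124 increments × $24 = $2,976 ≥ base, so the credit is $0.
First-Time Homebuyer Credit: 15% of the $431,701 excess over $48,100 is $64,755.15 ≥ base, so the credit is $0.
Rural Housing Credit: $479,801 is below the $485,700 cutoff, so the full $3,250 applies.
Total: $0 + $0 + $3,250 = $3,250.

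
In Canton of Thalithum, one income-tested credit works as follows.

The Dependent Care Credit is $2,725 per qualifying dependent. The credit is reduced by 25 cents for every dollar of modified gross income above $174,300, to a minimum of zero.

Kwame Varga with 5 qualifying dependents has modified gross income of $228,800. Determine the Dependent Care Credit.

$0

Dependent Care Credit: base = 5 × $2,725 = $13,625. 25% of the $54,500 excess over $174,300 is $13,625 ≥ base, so the credit is $0.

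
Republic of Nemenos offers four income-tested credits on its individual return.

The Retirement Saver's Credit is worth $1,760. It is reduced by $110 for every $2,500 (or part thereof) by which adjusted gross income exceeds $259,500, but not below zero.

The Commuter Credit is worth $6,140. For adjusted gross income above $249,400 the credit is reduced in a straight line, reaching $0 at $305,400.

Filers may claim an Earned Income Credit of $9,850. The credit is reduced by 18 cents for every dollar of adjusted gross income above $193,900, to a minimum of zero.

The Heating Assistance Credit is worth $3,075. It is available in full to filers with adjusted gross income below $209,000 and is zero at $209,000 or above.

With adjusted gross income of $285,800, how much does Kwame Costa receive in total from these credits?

Retirement Saver's Credit: income exceeds $259,500 by $26,300, which is 11 full-or-partial $2,500 increments; reduction = 11 × $110 = $1,210, leaving $550.
Commuter Credit: $285,800 is $36,400 into a $56,000 phase-out range, leaving 19,600/56,000 of the credit: $6,140 × 19,600/56,000 = $2,149.
Earned Income Credit: 18% of the $91,900 excess over $193,900 is $16,542 ≥ base, so the credit is $0.
Heating Assistance Credit: $285,800 meets or exceeds the $209,000 cutoff, so the credit is $0.
Total: $550 + $2,149 + $0 + $0 = $2,699.

$2,699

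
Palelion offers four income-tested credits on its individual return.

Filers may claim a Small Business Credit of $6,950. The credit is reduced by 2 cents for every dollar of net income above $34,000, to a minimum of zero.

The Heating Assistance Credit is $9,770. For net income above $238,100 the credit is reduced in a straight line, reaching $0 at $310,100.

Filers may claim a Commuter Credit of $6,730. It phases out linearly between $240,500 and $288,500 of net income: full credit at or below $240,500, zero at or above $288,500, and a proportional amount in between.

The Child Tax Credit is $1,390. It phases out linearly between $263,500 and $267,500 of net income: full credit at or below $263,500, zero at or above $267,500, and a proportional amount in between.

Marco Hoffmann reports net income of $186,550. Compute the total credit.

$21,789

Small Business Credit: 2% of the $152,550 excess over $34,000 is $3,051; credit = $6,950 − $3,051 = $3,899.
Heating Assistance Credit: $186,550 is at or below the $238,100 threshold, so the full $9,770 applies.
Commuter Credit: $186,550 is at or below the $240,500 threshold, so the full $6,730 applies.
Child Tax Credit: $186,550 is at or below the $263,500 threshold, so the full $1,390 applies.
Total: $3,899 + $9,770 + $6,730 + $1,390 = $21,789.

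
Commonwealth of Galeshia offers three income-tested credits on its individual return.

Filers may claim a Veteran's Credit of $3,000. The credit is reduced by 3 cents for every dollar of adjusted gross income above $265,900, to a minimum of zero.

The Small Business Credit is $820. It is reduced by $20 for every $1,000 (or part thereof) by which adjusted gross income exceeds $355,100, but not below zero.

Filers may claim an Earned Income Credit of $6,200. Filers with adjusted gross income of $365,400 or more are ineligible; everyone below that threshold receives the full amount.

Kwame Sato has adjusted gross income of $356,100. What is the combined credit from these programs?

Veteran's Credit: 3% of the $90,200 excess over $265,900 is $2,706; credit = $3,000 − $2,706 = $294.
Small Business Credit: income exceeds $355,100 by $1,000, which is 1 full-or-partial $1,000 increment; reduction = 1 × $20 = $20, leaving $800.
Earned Income Credit: $356,100 is below the $365,400 cutoff, so the full $6,200 applies.
Total: $294 + $800 + $6,200 = $7,294.

$7,294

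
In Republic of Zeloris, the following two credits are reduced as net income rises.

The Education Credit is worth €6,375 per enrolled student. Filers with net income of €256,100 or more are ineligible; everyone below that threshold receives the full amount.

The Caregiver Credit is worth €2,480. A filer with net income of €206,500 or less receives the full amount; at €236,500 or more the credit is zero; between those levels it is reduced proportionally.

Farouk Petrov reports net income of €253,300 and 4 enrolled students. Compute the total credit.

Education Credit: base = 4 × €6,375 = €25,500. €253,300 is below the €256,100 cutoff, so the full €25,500 applies.
Caregiver Credit: €253,300 is at or above €236,500, so the credit is €0.
Total: €25,500 + €0 = €25,500.

€25,500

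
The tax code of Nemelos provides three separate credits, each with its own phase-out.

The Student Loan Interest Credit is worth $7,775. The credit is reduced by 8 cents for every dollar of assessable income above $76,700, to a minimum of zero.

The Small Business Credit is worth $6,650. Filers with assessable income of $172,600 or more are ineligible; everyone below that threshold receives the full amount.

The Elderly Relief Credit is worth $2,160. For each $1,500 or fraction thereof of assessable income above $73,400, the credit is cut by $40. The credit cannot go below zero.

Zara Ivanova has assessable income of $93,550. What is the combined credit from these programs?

Student Loan Interest Credit: 8% of the $16,850 excess over $76,700 is $1,348; credit = $7,775 − $1,348 = $6,427.
Small Business Credit: $93,550 is below the $172,600 cutoff, so the full $6,650 applies.
Elderly Relief Credit: income exceeds $73,400 by $20,150, which is 14 full-or-partial $1,500 increments; reduction = 14 × $40 = $560, leaving $1,600.
Total: $6,427 + $6,650 + $1,600 = $14,677.

$14,677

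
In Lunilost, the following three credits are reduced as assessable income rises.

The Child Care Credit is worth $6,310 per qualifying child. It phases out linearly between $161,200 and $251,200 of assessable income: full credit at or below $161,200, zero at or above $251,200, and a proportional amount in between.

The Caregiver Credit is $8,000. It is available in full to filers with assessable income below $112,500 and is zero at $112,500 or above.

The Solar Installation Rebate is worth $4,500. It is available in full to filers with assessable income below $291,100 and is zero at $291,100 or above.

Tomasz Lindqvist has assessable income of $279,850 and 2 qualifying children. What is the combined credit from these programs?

Child Care Credit: base = 2 × $6,310 = $12,620. $279,850 is at or above $251,200, so the credit is $0.
Caregiver Credit: $279,850 meets or exceeds the $112,500 cutoff, so the credit is $0.
Solar Installation Rebate: $279,850 is below the $291,100 cutoff, so the full $4,500 applies.
Total: $0 + $0 + $4,500 = $4,500.

$4,500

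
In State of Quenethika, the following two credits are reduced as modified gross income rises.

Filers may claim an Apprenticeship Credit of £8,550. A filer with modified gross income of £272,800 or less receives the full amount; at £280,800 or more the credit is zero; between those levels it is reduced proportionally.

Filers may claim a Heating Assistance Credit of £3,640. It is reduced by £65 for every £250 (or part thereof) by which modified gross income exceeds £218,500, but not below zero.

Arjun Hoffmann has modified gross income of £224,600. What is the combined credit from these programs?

Apprenticeship Credit: £224,600 is at or below the £272,800 threshold, so the full £8,550 applies.
Heating Assistance Credit: income exceeds £218,500 by £6,100, which is 25 full-or-partial £250 increments; reduction = 25 × £65 = £1,625, leaving £2,015.
Total: £8,550 + £2,015 = £10,565.

£10,565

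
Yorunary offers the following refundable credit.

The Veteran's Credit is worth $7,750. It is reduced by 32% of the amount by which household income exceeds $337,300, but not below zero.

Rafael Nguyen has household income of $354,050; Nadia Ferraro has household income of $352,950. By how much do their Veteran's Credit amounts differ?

$352

Rafael ($354,050): Veteran's Credit: 32% of the $16,750 excess over $337,300 is $5,360; credit = $7,750 − $5,360 = $2,390.
Nadia ($352,950): Veteran's Credit: 32% of the $15,650 excess over $337,300 is $5,008; credit = $7,750 − $5,008 = $2,742.
Difference: |$2,390 − $2,742| = $352.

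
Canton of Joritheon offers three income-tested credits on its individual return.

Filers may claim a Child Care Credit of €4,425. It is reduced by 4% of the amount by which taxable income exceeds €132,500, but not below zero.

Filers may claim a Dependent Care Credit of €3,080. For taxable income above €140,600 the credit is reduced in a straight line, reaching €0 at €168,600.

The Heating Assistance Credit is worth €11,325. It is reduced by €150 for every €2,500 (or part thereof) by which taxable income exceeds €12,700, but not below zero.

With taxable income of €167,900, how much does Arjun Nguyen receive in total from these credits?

Child Care Credit: 4% of the €35,400 excess over €132,500 is €1,416; credit = €4,425 − €1,416 = €3,009.
Dependent Care Credit: €167,900 is €27,300 into a €28,000 phase-out range, leaving 700/28,000 of the credit: €3,080 × 700/28,000 = €77.
Heating Assistance Credit: income exceeds €12,700 by €155,200, which is 63 full-or-partial €2,500 increments; reduction = 63 × €150 = €9,450, leaving €1,875.
Total: €3,009 + €77 + €1,875 = €4,961.

€4,961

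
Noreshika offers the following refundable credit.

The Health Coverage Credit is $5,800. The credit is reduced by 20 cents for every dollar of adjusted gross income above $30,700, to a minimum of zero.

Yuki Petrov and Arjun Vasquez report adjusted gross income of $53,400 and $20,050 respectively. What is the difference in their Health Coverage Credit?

$4,540

Yuki ($53,400): Health Coverage Credit: 20% of the $22,700 excess over $30,700 is $4,540; credit = $5,800 − $4,540 = $1,260.
Arjun ($20,050): Health Coverage Credit: $20,050 is at or below the $30,700 threshold, so the full $5,800 applies.
Difference: |$1,260 − $5,800| = $4,540.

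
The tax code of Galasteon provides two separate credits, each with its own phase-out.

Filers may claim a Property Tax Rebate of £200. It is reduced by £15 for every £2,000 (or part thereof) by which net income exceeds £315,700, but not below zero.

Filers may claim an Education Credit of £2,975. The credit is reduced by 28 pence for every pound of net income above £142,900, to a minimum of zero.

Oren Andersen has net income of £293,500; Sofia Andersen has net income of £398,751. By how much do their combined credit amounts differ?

£200

Oren (£293,500): Property Tax Rebate: £293,500 is at or below the £315,700 threshold, so the full £200 applies. Education Credit: 28% of the £150,600 excess over £142,900 is £42,168 ≥ base, so the credit is £0. total £200 + £0 = £200
Sofia (£398,751): Property Tax Rebate: income exceeds £315,700 by £83,051 → 42 increments × £15 = £630 ≥ base, so the credit is £0. Education Credit: 28% of the £255,851 excess over £142,900 is £71,638.28 ≥ base, so the credit is £0. total £0 + £0 = £0
Difference: |£200 − £0| = £200.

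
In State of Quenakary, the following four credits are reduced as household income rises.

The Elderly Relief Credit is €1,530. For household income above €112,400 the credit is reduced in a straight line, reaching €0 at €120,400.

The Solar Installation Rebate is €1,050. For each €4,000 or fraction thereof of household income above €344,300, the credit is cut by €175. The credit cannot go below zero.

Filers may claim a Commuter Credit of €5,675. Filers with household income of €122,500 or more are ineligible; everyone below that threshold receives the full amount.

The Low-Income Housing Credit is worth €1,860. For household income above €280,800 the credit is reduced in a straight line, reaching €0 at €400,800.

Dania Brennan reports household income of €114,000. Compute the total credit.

€9,809

Elderly Relief Credit: €114,000 is €1,600 into a €8,000 phase-out range, leaving 6,400/8,000 of the credit: €1,530 × 6,400/8,000 = €1,224.
Solar Installation Rebate: €114,000 is at or below the €344,300 threshold, so the full €1,050 applies.
Commuter Credit: €114,000 is below the €122,500 cutoff, so the full €5,675 applies.
Low-Income Housing Credit: €114,000 is at or below the €280,800 threshold, so the full €1,860 applies.
Total: €1,224 + €1,050 + €5,675 + €1,860 = €9,809.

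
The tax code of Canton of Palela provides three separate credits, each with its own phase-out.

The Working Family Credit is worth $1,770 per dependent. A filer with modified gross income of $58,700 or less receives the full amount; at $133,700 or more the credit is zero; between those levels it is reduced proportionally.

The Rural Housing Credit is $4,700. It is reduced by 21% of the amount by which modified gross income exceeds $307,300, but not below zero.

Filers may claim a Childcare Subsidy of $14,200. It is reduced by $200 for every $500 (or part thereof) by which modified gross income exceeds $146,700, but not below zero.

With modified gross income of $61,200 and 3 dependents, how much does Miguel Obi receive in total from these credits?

$24,033

Working Family Credit: base = 3 × $1,770 = $5,310. $61,200 is $2,500 into a $75,000 phase-out range, leaving 72,500/75,000 of the credit: $5,310 × 72,500/75,000 = $5,133.
Rural Housing Credit: $61,200 is at or below the $307,300 threshold, so the full $4,700 applies.
Childcare Subsidy: $61,200 is at or below the $146,700 threshold, so the full $14,200 applies.
Total: $5,133 + $4,700 + $14,200 = $24,033.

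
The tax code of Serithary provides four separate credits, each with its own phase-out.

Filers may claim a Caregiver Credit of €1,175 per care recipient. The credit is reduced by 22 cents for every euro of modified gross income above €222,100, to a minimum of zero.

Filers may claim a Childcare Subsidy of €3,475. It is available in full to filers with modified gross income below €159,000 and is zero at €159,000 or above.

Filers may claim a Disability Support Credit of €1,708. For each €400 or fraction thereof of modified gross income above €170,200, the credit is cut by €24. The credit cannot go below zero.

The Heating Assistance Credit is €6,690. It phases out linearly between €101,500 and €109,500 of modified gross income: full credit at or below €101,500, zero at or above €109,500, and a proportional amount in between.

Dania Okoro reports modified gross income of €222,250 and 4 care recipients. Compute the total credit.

Caregiver Credit: base = 4 × €1,175 = €4,700. 22% of the €150 excess over €222,100 is €33; credit = €4,700 − €33 = €4,667.
Childcare Subsidy: €222,250 meets or exceeds the €159,000 cutoff, so the credit is €0.
Disability Support Credit: income exceeds €170,200 by €52,050 → 131 increments × €24 = €3,144 ≥ base, so the credit is €0.
Heating Assistance Credit: €222,250 is at or above €109,500, so the credit is €0.
Total: €4,667 + €0 + €0 + €0 = €4,667.

€4,667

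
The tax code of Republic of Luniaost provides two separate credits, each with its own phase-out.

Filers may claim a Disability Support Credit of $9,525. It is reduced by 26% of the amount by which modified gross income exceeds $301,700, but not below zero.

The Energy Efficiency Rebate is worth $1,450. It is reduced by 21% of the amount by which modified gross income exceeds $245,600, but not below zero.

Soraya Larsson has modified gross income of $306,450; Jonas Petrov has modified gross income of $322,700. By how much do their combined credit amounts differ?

Soraya ($306,450): Disability Support Credit: 26% of the $4,750 excess over $301,700 is $1,235; credit = $9,525 − $1,235 = $8,290. Energy Efficiency Rebate: 21% of the $60,850 excess over $245,600 is $12,778.50 ≥ base, so the credit is $0. total $8,290 + $0 = $8,290
Jonas ($322,700): Disability Support Credit: 26% of the $21,000 excess over $301,700 is $5,460; credit = $9,525 − $5,460 = $4,065. Energy Efficiency Rebate: 21% of the $77,100 excess over $245,600 is $16,191 ≥ base, so the credit is $0. total $4,065 + $0 = $4,065
Difference: |$8,290 − $4,065| = $4,225.

$4,225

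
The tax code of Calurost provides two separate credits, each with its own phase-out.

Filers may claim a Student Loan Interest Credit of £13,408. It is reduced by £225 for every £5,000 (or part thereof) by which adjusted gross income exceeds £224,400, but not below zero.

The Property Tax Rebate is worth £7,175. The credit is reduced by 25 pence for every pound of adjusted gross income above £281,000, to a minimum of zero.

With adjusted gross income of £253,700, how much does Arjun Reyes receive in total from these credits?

Student Loan Interest Credit: income exceeds £224,400 by £29,300, which is 6 full-or-partial £5,000 increments; reduction = 6 × £225 = £1,350, leaving £12,058.
Property Tax Rebate: £253,700 is at or below the £281,000 threshold, so the full £7,175 applies.
Total: £12,058 + £7,175 = £19,233.

£19,233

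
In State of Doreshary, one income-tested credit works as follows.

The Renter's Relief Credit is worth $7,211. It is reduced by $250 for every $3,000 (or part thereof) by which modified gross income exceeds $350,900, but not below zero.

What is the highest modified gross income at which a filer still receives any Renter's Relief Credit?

After 28 increments the reduction is 28 × $250 = $7,000, leaving $211; one more increment wipes it out. Increment 28 ends at excess 28 × $3,000 = $84,000, so the highest qualifying income is $350,900 + $84,000 = $434,900.

$434,900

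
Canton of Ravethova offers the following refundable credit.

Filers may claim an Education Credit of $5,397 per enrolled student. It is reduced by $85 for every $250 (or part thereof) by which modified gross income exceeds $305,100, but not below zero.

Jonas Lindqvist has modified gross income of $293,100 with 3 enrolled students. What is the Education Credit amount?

$16,191

Education Credit: base = 3 × $5,397 = $16,191. $293,100 is at or below the $305,100 threshold, so the full $16,191 applies.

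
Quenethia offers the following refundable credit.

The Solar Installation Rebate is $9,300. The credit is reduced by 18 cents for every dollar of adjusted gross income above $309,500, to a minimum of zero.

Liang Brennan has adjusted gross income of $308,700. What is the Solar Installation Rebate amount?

$9,300

Solar Installation Rebate: $308,700 is at or below the $309,500 threshold, so the full $9,300 applies.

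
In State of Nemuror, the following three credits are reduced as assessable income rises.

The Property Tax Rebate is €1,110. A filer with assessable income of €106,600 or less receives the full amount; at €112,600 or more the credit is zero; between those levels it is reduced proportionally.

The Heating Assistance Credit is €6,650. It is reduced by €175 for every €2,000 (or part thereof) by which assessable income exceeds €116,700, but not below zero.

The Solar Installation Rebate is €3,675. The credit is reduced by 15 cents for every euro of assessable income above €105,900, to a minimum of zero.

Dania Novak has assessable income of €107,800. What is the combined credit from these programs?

Property Tax Rebate: €107,800 is €1,200 into a €6,000 phase-out range, leaving 4,800/6,000 of the credit: €1,110 × 4,800/6,000 = €888.
Heating Assistance Credit: €107,800 is at or below the €116,700 threshold, so the full €6,650 applies.
Solar Installation Rebate: 15% of the €1,900 excess over €105,900 is €285; credit = €3,675 − €285 = €3,390.
Total: €888 + €6,650 + €3,390 = €10,928.

€10,928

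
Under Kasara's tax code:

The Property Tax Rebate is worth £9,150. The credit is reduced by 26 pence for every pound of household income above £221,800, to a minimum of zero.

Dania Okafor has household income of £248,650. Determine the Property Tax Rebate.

£2,169

Property Tax Rebate: 26% of the £26,850 excess over £221,800 is £6,981; credit = £9,150 − £6,981 = £2,169.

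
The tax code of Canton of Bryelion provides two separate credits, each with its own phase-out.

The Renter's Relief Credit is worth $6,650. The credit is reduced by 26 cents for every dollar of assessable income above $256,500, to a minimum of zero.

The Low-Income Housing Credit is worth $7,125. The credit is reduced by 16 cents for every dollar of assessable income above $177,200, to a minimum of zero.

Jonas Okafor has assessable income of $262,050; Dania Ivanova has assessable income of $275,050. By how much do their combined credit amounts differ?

$3,380

Jonas ($262,050): Renter's Relief Credit: 26% of the $5,550 excess over $256,500 is $1,443; credit = $6,650 − $1,443 = $5,207. Low-Income Housing Credit: 16% of the $84,850 excess over $177,200 is $13,576 ≥ base, so the credit is $0. total $5,207 + $0 = $5,207
Dania ($275,050): Renter's Relief Credit: 26% of the $18,550 excess over $256,500 is $4,823; credit = $6,650 − $4,823 = $1,827. Low-Income Housing Credit: 16% of the $97,850 excess over $177,200 is $15,656 ≥ base, so the credit is $0. total $1,827 + $0 = $1,827
Difference: |$5,207 − $1,827| = $3,380.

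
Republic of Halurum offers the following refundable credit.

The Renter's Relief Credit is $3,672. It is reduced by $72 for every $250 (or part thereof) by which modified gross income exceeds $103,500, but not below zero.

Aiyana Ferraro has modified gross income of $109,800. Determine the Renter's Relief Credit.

Renter's Relief Credit: income exceeds $103,500 by $6,300, which is 26 full-or-partial $250 increments; reduction = 26 × $72 = $1,872, leaving $1,800.

$1,800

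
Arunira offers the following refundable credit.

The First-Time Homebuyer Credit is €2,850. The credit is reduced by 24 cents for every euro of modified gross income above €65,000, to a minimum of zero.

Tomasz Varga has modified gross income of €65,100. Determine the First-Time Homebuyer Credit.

First-Time Homebuyer Credit: 24% of the €100 excess over €65,000 is €24; credit = €2,850 − €24 = €2,826.

€2,826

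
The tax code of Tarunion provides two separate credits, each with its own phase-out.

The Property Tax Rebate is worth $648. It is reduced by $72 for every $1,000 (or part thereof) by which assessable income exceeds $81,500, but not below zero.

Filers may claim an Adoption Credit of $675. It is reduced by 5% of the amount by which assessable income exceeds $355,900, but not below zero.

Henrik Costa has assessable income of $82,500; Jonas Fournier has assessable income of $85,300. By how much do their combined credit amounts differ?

Henrik ($82,500): Property Tax Rebate: income exceeds $81,500 by $1,000, which is 1 full-or-partial $1,000 increment; reduction = 1 × $72 = $72, leaving $576. Adoption Credit: $82,500 is at or below the $355,900 threshold, so the full $675 applies. total $576 + $675 = $1,251
Jonas ($85,300): Property Tax Rebate: income exceeds $81,500 by $3,800, which is 4 full-or-partial $1,000 increments; reduction = 4 × $72 = $288, leaving $360. Adoption Credit: $85,300 is at or below the $355,900 threshold, so the full $675 applies. total $360 + $675 = $1,035
Difference: |$1,251 − $1,035| = $216.

$216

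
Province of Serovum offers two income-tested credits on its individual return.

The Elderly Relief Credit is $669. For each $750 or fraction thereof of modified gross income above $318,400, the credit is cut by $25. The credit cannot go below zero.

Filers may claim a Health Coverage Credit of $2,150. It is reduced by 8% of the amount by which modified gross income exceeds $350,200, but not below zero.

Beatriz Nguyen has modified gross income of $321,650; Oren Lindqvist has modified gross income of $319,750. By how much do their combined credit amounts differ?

Beatriz ($321,650): Elderly Relief Credit: income exceeds $318,400 by $3,250, which is 5 full-or-partial $750 increments; reduction = 5 × $25 = $125, leaving $544. Health Coverage Credit: $321,650 is at or below the $350,200 threshold, so the full $2,150 applies. total $544 + $2,150 = $2,694
Oren ($319,750): Elderly Relief Credit: income exceeds $318,400 by $1,350, which is 2 full-or-partial $750 increments; reduction = 2 × $25 = $50, leaving $619. Health Coverage Credit: $319,750 is at or below the $350,200 threshold, so the full $2,150 applies. total $619 + $2,150 = $2,769
Difference: |$2,694 − $2,769| = $75.

$75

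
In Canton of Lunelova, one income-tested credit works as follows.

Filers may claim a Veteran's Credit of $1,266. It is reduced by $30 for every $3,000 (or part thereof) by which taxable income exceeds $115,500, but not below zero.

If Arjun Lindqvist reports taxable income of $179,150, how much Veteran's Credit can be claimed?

$606

Veteran's Credit: income exceeds $115,500 by $63,650, which is 22 full-or-partial $3,000 increments; reduction = 22 × $30 = $660, leaving $606.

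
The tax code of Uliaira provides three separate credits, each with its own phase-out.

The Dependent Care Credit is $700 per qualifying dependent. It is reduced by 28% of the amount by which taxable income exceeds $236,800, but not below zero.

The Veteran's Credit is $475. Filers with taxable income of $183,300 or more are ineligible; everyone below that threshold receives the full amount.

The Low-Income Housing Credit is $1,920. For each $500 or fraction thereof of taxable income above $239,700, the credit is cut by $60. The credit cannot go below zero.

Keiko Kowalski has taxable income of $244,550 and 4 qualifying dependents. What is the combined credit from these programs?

$1,950

Dependent Care Credit: base = 4 × $700 = $2,800. 28% of the $7,750 excess over $236,800 is $2,170; credit = $2,800 − $2,170 = $630.
Veteran's Credit: $244,550 meets or exceeds the $183,300 cutoff, so the credit is $0.
Low-Income Housing Credit: income exceeds $239,700 by $4,850, which is 10 full-or-partial $500 increments; reduction = 10 × $60 = $600, leaving $1,320.
Total: $630 + $0 + $1,320 = $1,950.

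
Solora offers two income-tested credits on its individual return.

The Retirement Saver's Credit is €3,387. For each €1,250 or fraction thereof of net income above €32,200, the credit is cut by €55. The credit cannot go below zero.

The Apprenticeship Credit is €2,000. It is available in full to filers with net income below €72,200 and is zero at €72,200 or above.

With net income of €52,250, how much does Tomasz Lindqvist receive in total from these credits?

Retirement Saver's Credit: income exceeds €32,200 by €20,050, which is 17 full-or-partial €1,250 increments; reduction = 17 × €55 = €935, leaving €2,452.
Apprenticeship Credit: €52,250 is below the €72,200 cutoff, so the full €2,000 applies.
Total: €2,452 + €2,000 = €4,452.

€4,452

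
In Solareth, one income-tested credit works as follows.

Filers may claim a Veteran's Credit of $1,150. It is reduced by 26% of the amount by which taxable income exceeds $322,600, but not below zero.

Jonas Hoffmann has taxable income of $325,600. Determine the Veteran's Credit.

Veteran's Credit: 26% of the $3,000 excess over $322,600 is $780; credit = $1,150 − $780 = $370.

$370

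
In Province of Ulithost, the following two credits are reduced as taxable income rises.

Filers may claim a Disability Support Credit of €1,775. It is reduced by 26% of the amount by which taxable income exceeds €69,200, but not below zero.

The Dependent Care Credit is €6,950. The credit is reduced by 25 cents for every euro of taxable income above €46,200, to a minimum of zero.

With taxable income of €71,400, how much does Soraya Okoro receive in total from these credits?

€1,853

Disability Support Credit: 26% of the €2,200 excess over €69,200 is €572; credit = €1,775 − €572 = €1,203.
Dependent Care Credit: 25% of the €25,200 excess over €46,200 is €6,300; credit = €6,950 − €6,300 = €650.
Total: €1,203 + €650 = €1,853.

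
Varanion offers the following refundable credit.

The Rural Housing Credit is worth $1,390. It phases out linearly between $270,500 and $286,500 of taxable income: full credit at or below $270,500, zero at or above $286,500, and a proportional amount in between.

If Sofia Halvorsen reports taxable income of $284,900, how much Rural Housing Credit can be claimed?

Rural Housing Credit: $284,900 is $14,400 into a $16,000 phase-out range, leaving 1,600/16,000 of the credit: $1,390 × 1,600/16,000 = $139.

$139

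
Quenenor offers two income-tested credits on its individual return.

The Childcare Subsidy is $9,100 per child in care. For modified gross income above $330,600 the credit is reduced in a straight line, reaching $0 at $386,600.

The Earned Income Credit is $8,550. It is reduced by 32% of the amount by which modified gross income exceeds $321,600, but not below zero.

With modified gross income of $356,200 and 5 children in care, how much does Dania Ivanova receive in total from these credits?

$24,700

Childcare Subsidy: base = 5 × $9,100 = $45,500. $356,200 is $25,600 into a $56,000 phase-out range, leaving 30,400/56,000 of the credit: $45,500 × 30,400/56,000 = $24,700.
Earned Income Credit: 32% of the $34,600 excess over $321,600 is $11,072 ≥ base, so the credit is $0.
Total: $24,700 + $0 = $24,700.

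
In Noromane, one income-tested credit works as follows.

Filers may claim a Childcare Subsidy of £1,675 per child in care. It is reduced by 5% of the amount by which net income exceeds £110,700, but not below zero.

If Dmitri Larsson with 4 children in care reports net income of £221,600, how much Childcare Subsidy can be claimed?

Childcare Subsidy: base = 4 × £1,675 = £6,700. 5% of the £110,900 excess over £110,700 is £5,545; credit = £6,700 − £5,545 = £1,155.

£1,155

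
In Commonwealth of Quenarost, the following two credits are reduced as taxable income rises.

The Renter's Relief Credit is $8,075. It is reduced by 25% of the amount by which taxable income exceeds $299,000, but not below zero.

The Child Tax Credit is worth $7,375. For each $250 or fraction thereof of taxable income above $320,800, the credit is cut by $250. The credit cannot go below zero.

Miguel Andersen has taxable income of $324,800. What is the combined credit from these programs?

$5,000

Renter's Relief Credit: 25% of the $25,800 excess over $299,000 is $6,450; credit = $8,075 − $6,450 = $1,625.
Child Tax Credit: income exceeds $320,800 by $4,000, which is 16 full-or-partial $250 increments; reduction = 16 × $250 = $4,000, leaving $3,375.
Total: $1,625 + $3,375 = $5,000.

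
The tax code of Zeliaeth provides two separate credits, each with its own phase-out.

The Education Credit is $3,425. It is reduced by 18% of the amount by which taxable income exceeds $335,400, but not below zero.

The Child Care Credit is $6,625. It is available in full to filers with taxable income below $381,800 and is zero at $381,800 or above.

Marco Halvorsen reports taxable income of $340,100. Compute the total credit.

Education Credit: 18% of the $4,700 excess over $335,400 is $846; credit = $3,425 − $846 = $2,579.
Child Care Credit: $340,100 is below the $381,800 cutoff, so the full $6,625 applies.
Total: $2,579 + $6,625 = $9,204.

$9,204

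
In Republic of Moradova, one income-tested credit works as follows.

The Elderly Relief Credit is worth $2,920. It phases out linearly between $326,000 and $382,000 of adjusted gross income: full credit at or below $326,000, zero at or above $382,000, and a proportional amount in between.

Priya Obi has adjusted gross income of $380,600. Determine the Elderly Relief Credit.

Elderly Relief Credit: $380,600 is $54,600 into a $56,000 phase-out range, leaving 1,400/56,000 of the credit: $2,920 × 1,400/56,000 = $73.

$73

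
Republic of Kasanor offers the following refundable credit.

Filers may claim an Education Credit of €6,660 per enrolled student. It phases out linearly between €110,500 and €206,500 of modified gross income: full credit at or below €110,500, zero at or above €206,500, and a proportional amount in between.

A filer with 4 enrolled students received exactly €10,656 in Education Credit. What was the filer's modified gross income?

Full credit = 4 × €6,660 = €26,640.
€10,656 is 10,656/26,640 of the full €26,640, so 15,984/26,640 of the €96,000 range has been used: income = €110,500 + €96,000 × 15,984/26,640 = €168,100.

€168,100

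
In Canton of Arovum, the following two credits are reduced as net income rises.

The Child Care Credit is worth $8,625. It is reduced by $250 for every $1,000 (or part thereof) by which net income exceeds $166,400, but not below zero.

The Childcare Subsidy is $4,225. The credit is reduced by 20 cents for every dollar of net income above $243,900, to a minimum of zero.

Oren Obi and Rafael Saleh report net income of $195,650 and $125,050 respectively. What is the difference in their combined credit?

$7,500

Oren ($195,650): Child Care Credit: income exceeds $166,400 by $29,250, which is 30 full-or-partial $1,000 increments; reduction = 30 × $250 = $7,500, leaving $1,125. Childcare Subsidy: $195,650 is at or below the $243,900 threshold, so the full $4,225 applies. total $1,125 + $4,225 = $5,350
Rafael ($125,050): Child Care Credit: $125,050 is at or below the $166,400 threshold, so the full $8,625 applies. Childcare Subsidy: $125,050 is at or below the $243,900 threshold, so the full $4,225 applies. total $8,625 + $4,225 = $12,850
Difference: |$5,350 − $12,850| = $7,500.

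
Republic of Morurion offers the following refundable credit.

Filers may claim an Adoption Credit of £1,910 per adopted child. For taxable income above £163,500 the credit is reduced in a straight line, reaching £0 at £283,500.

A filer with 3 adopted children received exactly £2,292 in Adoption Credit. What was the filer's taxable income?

Full credit = 3 × £1,910 = £5,730.
£2,292 is 2,292/5,730 of the full £5,730, so 3,438/5,730 of the £120,000 range has been used: income = £163,500 + £120,000 × 3,438/5,730 = £235,500.

£235,500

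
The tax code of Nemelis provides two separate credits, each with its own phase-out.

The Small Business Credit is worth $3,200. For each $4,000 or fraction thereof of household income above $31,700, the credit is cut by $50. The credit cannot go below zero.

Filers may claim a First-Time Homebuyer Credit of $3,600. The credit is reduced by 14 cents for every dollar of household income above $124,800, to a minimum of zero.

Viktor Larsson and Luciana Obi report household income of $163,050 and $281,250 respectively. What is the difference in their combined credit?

Viktor ($163,050): Small Business Credit: income exceeds $31,700 by $131,350, which is 33 full-or-partial $4,000 increments; reduction = 33 × $50 = $1,650, leaving $1,550. First-Time Homebuyer Credit: 14% of the $38,250 excess over $124,800 is $5,355 ≥ base, so the credit is $0. total $1,550 + $0 = $1,550
Luciana ($281,250): Small Business Credit: income exceeds $31,700 by $249,550, which is 63 full-or-partial $4,000 increments; reduction = 63 × $50 = $3,150, leaving $50. First-Time Homebuyer Credit: 14% of the $156,450 excess over $124,800 is $21,903 ≥ base, so the credit is $0. total $50 + $0 = $50
Difference: |$1,550 − $50| = $1,500.

$1,500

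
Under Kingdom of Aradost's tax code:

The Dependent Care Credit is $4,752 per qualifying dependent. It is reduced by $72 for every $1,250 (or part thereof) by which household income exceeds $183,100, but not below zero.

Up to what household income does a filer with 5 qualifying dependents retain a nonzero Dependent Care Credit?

Full credit = 5 × $4,752 = $23,760.
After 329 increments the reduction is 329 × $72 = $23,688, leaving $72; one more increment wipes it out. Increment 329 ends at excess 329 × $1,250 = $411,250, so the highest qualifying income is $183,100 + $411,250 = $594,350.

$594,350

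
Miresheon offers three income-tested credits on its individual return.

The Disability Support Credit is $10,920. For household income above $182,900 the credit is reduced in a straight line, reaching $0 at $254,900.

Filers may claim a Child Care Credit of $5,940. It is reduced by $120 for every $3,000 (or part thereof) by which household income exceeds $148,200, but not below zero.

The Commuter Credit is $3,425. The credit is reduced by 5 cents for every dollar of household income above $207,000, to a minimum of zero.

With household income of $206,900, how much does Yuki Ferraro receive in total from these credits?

$14,245

Disability Support Credit: $206,900 is $24,000 into a $72,000 phase-out range, leaving 48,000/72,000 of the credit: $10,920 × 48,000/72,000 = $7,280.
Child Care Credit: income exceeds $148,200 by $58,700, which is 20 full-or-partial $3,000 increments; reduction = 20 × $120 = $2,400, leaving $3,540.
Commuter Credit: $206,900 is at or below the $207,000 threshold, so the full $3,425 applies.
Total: $7,280 + $3,540 + $3,425 = $14,245.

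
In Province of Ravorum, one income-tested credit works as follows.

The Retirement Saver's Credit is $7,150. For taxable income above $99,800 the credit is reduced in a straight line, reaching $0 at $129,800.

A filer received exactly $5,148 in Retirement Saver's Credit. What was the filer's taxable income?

$108,200

$5,148 is 5,148/7,150 of the full $7,150, so 2,002/7,150 of the $30,000 range has been used: income = $99,800 + $30,000 × 2,002/7,150 = $108,200.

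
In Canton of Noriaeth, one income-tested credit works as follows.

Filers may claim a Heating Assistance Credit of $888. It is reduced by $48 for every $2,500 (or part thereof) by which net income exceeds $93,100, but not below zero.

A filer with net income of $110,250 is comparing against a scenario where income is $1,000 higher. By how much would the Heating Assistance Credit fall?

At $110,250 — income exceeds $93,100 by $17,150, which is 7 full-or-partial $2,500 increments; reduction = 7 × $48 = $336, leaving $552.
At $111,250 — income exceeds $93,100 by $18,150, which is 8 full-or-partial $2,500 increments; reduction = 8 × $48 = $384, leaving $504.
Lost: $552 − $504 = $48.

$48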